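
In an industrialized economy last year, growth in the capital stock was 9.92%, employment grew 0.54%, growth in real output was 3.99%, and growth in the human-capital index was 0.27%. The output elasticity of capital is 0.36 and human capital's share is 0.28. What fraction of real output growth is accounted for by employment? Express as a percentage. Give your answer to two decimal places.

Labor's share = 1 − 0.36 − 0.28 = 0.36.
Employment contributed 0.36 × 0.54 = 0.1944 pp.
Share of growth = 0.1944 / 3.99 × 100 = 4.8722%.

Employment accounted for 4.87% of growth.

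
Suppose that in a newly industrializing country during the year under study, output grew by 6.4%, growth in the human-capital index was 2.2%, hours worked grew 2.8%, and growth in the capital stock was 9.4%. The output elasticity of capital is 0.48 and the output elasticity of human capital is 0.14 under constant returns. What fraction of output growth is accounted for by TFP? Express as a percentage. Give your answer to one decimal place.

TFP accounted for 8.1% of growth.

Labor's share = 1 − 0.48 − 0.14 = 0.38.
The capital stock: 0.48 × 9.4 = 4.512 pp.
The human-capital index: 0.14 × 2.2 = 0.308 pp.
Hours worked: 0.38 × 2.8 = 1.064 pp.
TFP growth = 6.4 − 5.884 = 0.516%.
TFP share of growth = 0.516 / 6.4 × 100 = 8.063%.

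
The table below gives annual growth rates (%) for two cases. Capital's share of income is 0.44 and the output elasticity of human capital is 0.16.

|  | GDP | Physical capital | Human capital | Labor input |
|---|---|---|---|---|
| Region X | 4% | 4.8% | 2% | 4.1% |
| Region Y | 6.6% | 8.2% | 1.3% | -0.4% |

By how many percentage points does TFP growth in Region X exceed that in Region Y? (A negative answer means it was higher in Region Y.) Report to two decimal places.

-3.02 percentage points

Labor's share = 1 − 0.44 − 0.16 = 0.4.
Region X: TFP = 4 − 2.112 − 0.32 − 1.64 = -0.072%.
Region Y: TFP = 6.6 − 3.608 − 0.208 + 0.16 = 2.944%.
Difference = -0.072 − (2.944) = -3.016 pp.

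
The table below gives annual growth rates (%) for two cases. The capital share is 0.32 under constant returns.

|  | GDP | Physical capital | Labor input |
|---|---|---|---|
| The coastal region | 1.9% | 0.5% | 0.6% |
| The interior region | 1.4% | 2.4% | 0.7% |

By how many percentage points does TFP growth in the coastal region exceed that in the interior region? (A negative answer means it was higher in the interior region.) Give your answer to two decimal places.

Labor's share = 1 − 0.32 = 0.68.
The coastal region: TFP = 1.9 − 0.16 − 0.408 = 1.332%.
The interior region: TFP = 1.4 − 0.768 − 0.476 = 0.156%.
Difference = 1.332 − (0.156) = 1.176 pp.

1.18 percentage points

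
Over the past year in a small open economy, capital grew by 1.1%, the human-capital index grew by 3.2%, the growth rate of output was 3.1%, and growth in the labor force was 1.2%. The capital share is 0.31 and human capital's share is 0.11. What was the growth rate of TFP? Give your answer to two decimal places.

Labor's share = 1 − 0.31 − 0.11 = 0.58.
Capital: 0.31 × 1.1 = 0.341 pp.
The human-capital index: 0.11 × 3.2 = 0.352 pp.
The labor force: 0.58 × 1.2 = 0.696 pp.
TFP growth = 3.1 − 1.389 = 1.711%.

1.71%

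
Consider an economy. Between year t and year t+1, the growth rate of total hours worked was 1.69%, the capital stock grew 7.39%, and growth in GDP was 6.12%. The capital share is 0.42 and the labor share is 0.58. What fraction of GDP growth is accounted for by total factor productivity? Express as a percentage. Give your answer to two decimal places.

33.27%

Labor's share = 1 − 0.42 = 0.58.
The capital stock: 0.42 × 7.39 = 3.1038 pp.
Total hours worked: 0.58 × 1.69 = 0.9802 pp.
TFP growth = 6.12 − 4.084 = 2.036%.
TFP share of growth = 2.036 / 6.12 × 100 = 33.268%.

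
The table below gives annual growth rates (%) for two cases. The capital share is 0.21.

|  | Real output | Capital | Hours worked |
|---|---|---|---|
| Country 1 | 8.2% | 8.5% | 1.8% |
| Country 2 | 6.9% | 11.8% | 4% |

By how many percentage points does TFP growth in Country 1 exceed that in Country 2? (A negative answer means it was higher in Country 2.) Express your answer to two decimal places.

3.73 percentage points

Labor's share = 1 − 0.21 = 0.79.
Country 1: TFP = 8.2 − 1.785 − 1.422 = 4.993%.
Country 2: TFP = 6.9 − 2.478 − 3.16 = 1.262%.
Difference = 4.993 − (1.262) = 3.731 pp.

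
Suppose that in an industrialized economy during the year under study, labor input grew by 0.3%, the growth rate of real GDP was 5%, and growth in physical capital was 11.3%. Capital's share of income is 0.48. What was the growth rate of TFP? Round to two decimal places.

Labor's share = 1 − 0.48 = 0.52.
Physical capital: 0.48 × 11.3 = 5.424 pp.
Labor input: 0.52 × 0.3 = 0.156 pp.
TFP growth = 5 − 5.58 = -0.58%.

-0.58%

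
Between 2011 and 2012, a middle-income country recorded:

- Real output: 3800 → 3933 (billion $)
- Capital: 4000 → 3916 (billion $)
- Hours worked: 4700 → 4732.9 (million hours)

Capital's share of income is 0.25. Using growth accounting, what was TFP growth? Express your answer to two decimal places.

3.50%

Real output growth = (3933 − 3800) / 3800 = 3.5%.
Capital growth = (3916 − 4000) / 4000 = -2.1%.
Hours worked growth = (4732.9 − 4700) / 4700 = 0.7%.
Labor's share = 1 − 0.25 = 0.75.
Capital: 0.25 × (-2.1) = -0.525 pp.
Hours worked: 0.75 × 0.7 = 0.525 pp.
TFP growth = 3.5 − 0 = 3.5%.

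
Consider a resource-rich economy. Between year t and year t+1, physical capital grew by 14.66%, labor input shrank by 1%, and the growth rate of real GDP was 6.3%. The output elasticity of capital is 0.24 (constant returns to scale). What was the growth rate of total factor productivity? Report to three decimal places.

3.542%

Labor's share = 1 − 0.24 = 0.76.
Physical capital: 0.24 × 14.66 = 3.5184 pp.
Labor input: 0.76 × (-1) = -0.76 pp.
TFP growth = 6.3 − 2.7584 = 3.5416%.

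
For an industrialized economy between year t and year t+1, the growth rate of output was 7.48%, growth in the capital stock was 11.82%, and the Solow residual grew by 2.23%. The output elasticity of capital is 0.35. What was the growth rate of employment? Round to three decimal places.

Labor's share = 1 − 0.35 = 0.65.
gY = gA + 0.35×11.82 + 0.65×g.
0.65×g = 7.48 − 2.23 − 4.137 = 1.113.
g = 1.113 / 0.65 = 1.71231%.

1.712%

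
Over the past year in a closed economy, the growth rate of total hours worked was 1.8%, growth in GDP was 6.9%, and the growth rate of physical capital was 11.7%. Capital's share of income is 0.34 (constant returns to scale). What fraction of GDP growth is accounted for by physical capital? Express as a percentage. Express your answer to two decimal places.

Physical capital contributed 0.34 × 11.7 = 3.978 pp.
Share of growth = 3.978 / 6.9 × 100 = 57.6522%.

Physical capital accounted for 57.65% of growth.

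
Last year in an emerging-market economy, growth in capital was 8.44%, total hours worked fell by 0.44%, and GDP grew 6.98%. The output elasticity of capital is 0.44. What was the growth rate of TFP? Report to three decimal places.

Labor's share = 1 − 0.44 = 0.56.
Capital: 0.44 × 8.44 = 3.7136 pp.
Total hours worked: 0.56 × (-0.44) = -0.2464 pp.
TFP growth = 6.98 − 3.4672 = 3.5128%.

3.513%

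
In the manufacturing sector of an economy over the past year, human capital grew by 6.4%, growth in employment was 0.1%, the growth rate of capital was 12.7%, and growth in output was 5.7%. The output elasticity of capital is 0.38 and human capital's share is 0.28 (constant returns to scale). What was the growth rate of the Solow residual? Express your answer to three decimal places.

-0.952%

Labor's share = 1 − 0.38 − 0.28 = 0.34.
Capital: 0.38 × 12.7 = 4.826 pp.
Human capital: 0.28 × 6.4 = 1.792 pp.
Employment: 0.34 × 0.1 = 0.034 pp.
TFP growth = 5.7 − 6.652 = -0.952%.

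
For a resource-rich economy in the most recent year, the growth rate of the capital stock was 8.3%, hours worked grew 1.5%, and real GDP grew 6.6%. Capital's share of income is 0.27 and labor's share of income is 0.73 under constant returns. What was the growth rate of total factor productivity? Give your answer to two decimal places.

Total factor productivity growth was 3.26%.

Labor's share = 1 − 0.27 = 0.73.
The capital stock: 0.27 × 8.3 = 2.241 pp.
Hours worked: 0.73 × 1.5 = 1.095 pp.
TFP growth = 6.6 − 3.336 = 3.264%.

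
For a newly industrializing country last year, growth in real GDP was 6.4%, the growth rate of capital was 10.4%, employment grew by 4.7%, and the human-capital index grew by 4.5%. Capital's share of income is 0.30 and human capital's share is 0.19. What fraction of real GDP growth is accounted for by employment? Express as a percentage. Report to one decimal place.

Labor's share = 1 − 0.3 − 0.19 = 0.51.
Employment contributed 0.51 × 4.7 = 2.397 pp.
Share of growth = 2.397 / 6.4 × 100 = 37.453%.

37.5%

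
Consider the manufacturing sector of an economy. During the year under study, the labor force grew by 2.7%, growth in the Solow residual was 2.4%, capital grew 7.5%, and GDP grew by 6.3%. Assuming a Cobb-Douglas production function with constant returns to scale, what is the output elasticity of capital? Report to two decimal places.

gY = gA + α·gK + (1−α)·gL, so gY − gA − gL = α(gK − gL).
6.3 − 2.4 − 2.7 = α × (7.5 − 2.7).
1.2 = 4.8 α, so α = 0.25.

0.25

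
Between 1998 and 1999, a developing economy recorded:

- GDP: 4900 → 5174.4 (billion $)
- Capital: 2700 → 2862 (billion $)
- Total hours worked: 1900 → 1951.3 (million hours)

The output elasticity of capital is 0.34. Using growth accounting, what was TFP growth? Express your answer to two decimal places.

GDP growth = (5174.4 − 4900) / 4900 = 5.6%.
Capital growth = (2862 − 2700) / 2700 = 6%.
Total hours worked growth = (1951.3 − 1900) / 1900 = 2.7%.
Labor's share = 1 − 0.34 = 0.66.
Capital: 0.34 × 6 = 2.04 pp.
Total hours worked: 0.66 × 2.7 = 1.782 pp.
TFP growth = 5.6 − 3.822 = 1.778%.

TFP growth was 1.78%.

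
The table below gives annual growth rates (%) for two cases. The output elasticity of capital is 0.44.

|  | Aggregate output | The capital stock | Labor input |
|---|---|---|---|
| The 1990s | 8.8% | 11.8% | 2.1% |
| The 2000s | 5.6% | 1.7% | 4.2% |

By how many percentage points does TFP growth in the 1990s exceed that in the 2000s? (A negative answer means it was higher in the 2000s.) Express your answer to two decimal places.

Labor's share = 1 − 0.44 = 0.56.
The 1990s: TFP = 8.8 − 5.192 − 1.176 = 2.432%.
The 2000s: TFP = 5.6 − 0.748 − 2.352 = 2.5%.
Difference = 2.432 − (2.5) = -0.068 pp.

-0.07 percentage points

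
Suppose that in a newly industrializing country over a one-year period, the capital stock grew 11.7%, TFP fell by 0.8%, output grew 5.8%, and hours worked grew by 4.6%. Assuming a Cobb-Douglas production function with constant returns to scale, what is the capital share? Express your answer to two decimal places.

The capital share is 0.28.

gY = gA + α·gK + (1−α)·gL, so gY − gA − gL = α(gK − gL).
5.8 + 0.8 − 4.6 = α × (11.7 − 4.6).
2 = 7.1 α, so α = 0.2817.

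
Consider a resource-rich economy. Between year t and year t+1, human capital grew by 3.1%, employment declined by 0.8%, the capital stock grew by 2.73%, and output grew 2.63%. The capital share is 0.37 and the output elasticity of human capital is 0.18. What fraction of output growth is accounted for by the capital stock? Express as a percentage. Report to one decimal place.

The capital stock contributed 0.37 × 2.73 = 1.0101 pp.
Share of growth = 1.0101 / 2.63 × 100 = 38.407%.

38.4%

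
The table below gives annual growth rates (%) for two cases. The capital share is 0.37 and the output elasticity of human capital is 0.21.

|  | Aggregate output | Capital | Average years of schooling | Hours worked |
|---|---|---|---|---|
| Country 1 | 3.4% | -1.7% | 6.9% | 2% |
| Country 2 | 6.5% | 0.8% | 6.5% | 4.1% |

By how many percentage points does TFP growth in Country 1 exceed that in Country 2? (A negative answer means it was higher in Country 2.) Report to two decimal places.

-1.38 percentage points

Labor's share = 1 − 0.37 − 0.21 = 0.42.
Country 1: TFP = 3.4 + 0.629 − 1.449 − 0.84 = 1.74%.
Country 2: TFP = 6.5 − 0.296 − 1.365 − 1.722 = 3.117%.
Difference = 1.74 − (3.117) = -1.377 pp.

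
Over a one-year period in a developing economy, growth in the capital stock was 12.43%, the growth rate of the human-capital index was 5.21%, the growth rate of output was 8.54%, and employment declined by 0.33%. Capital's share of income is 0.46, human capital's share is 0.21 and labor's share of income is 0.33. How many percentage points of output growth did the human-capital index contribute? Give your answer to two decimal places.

Contribution = share × growth = 0.21 × 5.21 = 1.0941 pp.

1.09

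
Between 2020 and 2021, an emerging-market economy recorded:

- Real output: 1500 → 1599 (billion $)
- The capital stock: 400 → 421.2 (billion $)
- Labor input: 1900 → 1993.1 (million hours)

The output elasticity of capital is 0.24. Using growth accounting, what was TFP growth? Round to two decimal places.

Real output growth = (1599 − 1500) / 1500 = 6.6%.
The capital stock growth = (421.2 − 400) / 400 = 5.3%.
Labor input growth = (1993.1 − 1900) / 1900 = 4.9%.
Labor's share = 1 − 0.24 = 0.76.
The capital stock: 0.24 × 5.3 = 1.272 pp.
Labor input: 0.76 × 4.9 = 3.724 pp.
TFP growth = 6.6 − 4.996 = 1.604%.

TFP grew 1.60%.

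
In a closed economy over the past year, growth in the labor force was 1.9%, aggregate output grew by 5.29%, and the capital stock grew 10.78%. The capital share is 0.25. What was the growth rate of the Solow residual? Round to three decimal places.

1.170%

Labor's share = 1 − 0.25 = 0.75.
The capital stock: 0.25 × 10.78 = 2.695 pp.
The labor force: 0.75 × 1.9 = 1.425 pp.
TFP growth = 5.29 − 4.12 = 1.17%.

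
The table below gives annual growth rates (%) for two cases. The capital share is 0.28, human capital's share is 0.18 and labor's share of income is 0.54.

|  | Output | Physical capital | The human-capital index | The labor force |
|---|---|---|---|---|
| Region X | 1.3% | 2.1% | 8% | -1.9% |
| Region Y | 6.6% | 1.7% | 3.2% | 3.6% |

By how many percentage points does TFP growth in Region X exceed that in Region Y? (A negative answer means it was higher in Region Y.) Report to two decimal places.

-3.31 percentage points

Labor's share = 1 − 0.28 − 0.18 = 0.54.
Region X: TFP = 1.3 − 0.588 − 1.44 + 1.026 = 0.298%.
Region Y: TFP = 6.6 − 0.476 − 0.576 − 1.944 = 3.604%.
Difference = 0.298 − (3.604) = -3.306 pp.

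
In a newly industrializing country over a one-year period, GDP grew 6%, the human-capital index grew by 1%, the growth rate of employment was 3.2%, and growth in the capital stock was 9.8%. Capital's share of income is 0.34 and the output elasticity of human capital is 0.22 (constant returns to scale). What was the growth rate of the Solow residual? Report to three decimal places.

Labor's share = 1 − 0.34 − 0.22 = 0.44.
The capital stock: 0.34 × 9.8 = 3.332 pp.
The human-capital index: 0.22 × 1 = 0.22 pp.
Employment: 0.44 × 3.2 = 1.408 pp.
TFP growth = 6 − 4.96 = 1.04%.

1.040%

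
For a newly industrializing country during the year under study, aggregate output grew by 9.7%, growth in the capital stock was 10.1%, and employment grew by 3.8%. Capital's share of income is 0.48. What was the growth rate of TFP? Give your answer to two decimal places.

Labor's share = 1 − 0.48 = 0.52.
The capital stock: 0.48 × 10.1 = 4.848 pp.
Employment: 0.52 × 3.8 = 1.976 pp.
TFP growth = 9.7 − 6.824 = 2.876%.

TFP growth was 2.88%.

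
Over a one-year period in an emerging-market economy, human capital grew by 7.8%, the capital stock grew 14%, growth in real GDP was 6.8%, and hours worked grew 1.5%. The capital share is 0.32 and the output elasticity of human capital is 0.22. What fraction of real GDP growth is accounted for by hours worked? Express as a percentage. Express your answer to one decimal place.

Hours worked accounted for 10.1% of growth.

Labor's share = 1 − 0.32 − 0.22 = 0.46.
Hours worked contributed 0.46 × 1.5 = 0.69 pp.
Share of growth = 0.69 / 6.8 × 100 = 10.147%.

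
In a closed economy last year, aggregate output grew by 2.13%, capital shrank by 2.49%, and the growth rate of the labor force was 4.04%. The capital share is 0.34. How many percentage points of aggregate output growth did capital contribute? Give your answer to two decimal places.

Contribution = share × growth = 0.34 × (-2.49) = -0.8466 pp.

-0.85 percentage points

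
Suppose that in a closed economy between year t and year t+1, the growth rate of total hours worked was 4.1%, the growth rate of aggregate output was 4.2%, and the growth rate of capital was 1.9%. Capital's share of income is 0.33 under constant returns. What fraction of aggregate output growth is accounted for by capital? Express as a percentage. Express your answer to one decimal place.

14.9%

Capital contributed 0.33 × 1.9 = 0.627 pp.
Share of growth = 0.627 / 4.2 × 100 = 14.929%.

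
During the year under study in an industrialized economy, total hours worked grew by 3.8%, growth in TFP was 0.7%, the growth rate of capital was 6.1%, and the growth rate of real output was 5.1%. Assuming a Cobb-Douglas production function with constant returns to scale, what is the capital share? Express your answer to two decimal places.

The capital share is 0.26.

gY = gA + α·gK + (1−α)·gL, so gY − gA − gL = α(gK − gL).
5.1 − 0.7 − 3.8 = α × (6.1 − 3.8).
0.6 = 2.3 α, so α = 0.2609.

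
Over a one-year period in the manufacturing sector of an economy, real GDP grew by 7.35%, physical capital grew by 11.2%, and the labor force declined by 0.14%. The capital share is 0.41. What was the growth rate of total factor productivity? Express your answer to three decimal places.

2.841%

Labor's share = 1 − 0.41 = 0.59.
Physical capital: 0.41 × 11.2 = 4.592 pp.
The labor force: 0.59 × (-0.14) = -0.0826 pp.
TFP growth = 7.35 − 4.5094 = 2.8406%.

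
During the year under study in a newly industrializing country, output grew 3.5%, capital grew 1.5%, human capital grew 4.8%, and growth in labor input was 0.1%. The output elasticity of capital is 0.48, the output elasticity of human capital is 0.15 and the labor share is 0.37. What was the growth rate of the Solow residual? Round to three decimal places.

2.023%

Labor's share = 1 − 0.48 − 0.15 = 0.37.
Capital: 0.48 × 1.5 = 0.72 pp.
Human capital: 0.15 × 4.8 = 0.72 pp.
Labor input: 0.37 × 0.1 = 0.037 pp.
TFP growth = 3.5 − 1.477 = 2.023%.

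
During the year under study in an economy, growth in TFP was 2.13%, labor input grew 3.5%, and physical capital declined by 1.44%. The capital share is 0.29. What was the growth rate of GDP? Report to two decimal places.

4.20%

Labor's share = 1 − 0.29 = 0.71.
Physical capital: 0.29 × (-1.44) = -0.4176 pp.
Labor input: 0.71 × 3.5 = 2.485 pp.
Output growth = 2.13 + 2.0674 = 4.1974%.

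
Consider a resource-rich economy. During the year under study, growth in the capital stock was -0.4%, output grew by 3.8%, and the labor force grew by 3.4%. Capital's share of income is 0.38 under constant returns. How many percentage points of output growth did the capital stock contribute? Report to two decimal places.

-0.15

Contribution = share × growth = 0.38 × (-0.4) = -0.152 pp.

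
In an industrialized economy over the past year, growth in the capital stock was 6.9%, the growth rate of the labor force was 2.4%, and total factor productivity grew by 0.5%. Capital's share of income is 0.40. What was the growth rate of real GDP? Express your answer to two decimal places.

Real GDP grew 4.70%.

Labor's share = 1 − 0.4 = 0.6.
The capital stock: 0.4 × 6.9 = 2.76 pp.
The labor force: 0.6 × 2.4 = 1.44 pp.
Output growth = 0.5 + 4.2 = 4.7%.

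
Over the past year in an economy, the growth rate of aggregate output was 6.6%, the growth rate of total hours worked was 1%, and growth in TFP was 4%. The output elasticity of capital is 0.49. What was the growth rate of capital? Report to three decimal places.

4.265%

Labor's share = 1 − 0.49 = 0.51.
gY = gA + 0.51×1 + 0.49×g.
0.49×g = 6.6 − 4 − 0.51 = 2.09.
g = 2.09 / 0.49 = 4.26531%.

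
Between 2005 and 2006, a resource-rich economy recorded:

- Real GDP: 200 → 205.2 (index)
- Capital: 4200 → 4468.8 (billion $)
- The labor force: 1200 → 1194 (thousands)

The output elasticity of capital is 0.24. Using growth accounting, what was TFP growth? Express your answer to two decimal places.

1.44%

Real GDP growth = (205.2 − 200) / 200 = 2.6%.
Capital growth = (4468.8 − 4200) / 4200 = 6.4%.
The labor force growth = (1194 − 1200) / 1200 = -0.5%.
Labor's share = 1 − 0.24 = 0.76.
Capital: 0.24 × 6.4 = 1.536 pp.
The labor force: 0.76 × (-0.5) = -0.38 pp.
TFP growth = 2.6 − 1.156 = 1.444%.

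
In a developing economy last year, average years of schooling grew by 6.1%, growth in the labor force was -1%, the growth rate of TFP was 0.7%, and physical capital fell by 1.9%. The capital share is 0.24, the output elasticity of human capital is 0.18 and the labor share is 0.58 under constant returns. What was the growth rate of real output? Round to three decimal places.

0.762%

Labor's share = 1 − 0.24 − 0.18 = 0.58.
Physical capital: 0.24 × (-1.9) = -0.456 pp.
Average years of schooling: 0.18 × 6.1 = 1.098 pp.
The labor force: 0.58 × (-1) = -0.58 pp.
Output growth = 0.7 + 0.062 = 0.762%.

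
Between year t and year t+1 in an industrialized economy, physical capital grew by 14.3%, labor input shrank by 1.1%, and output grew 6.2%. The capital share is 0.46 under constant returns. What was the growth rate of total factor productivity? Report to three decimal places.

Labor's share = 1 − 0.46 = 0.54.
Physical capital: 0.46 × 14.3 = 6.578 pp.
Labor input: 0.54 × (-1.1) = -0.594 pp.
TFP growth = 6.2 − 5.984 = 0.216%.

Total factor productivity growth was 0.216%.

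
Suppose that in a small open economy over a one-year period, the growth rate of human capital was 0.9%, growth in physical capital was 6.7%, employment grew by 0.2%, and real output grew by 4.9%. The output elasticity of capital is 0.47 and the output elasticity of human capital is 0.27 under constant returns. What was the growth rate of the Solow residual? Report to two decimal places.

Labor's share = 1 − 0.47 − 0.27 = 0.26.
Physical capital: 0.47 × 6.7 = 3.149 pp.
Human capital: 0.27 × 0.9 = 0.243 pp.
Employment: 0.26 × 0.2 = 0.052 pp.
TFP growth = 4.9 − 3.444 = 1.456%.

1.46%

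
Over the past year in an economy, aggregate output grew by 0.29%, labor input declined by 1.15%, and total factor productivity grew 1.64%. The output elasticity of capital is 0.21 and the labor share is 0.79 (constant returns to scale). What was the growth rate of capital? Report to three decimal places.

-2.102%

Labor's share = 1 − 0.21 = 0.79.
gY = gA + 0.79×(-1.15) + 0.21×g.
0.21×g = 0.29 − 1.64 + 0.9085 = -0.4415.
g = -0.4415 / 0.21 = -2.10238%.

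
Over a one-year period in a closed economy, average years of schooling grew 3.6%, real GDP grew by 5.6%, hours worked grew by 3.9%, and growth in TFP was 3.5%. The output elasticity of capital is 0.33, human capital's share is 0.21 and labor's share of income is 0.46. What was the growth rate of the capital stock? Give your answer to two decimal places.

Labor's share = 1 − 0.33 − 0.21 = 0.46.
gY = gA + 0.21×3.6 + 0.46×3.9 + 0.33×g.
0.33×g = 5.6 − 3.5 − 2.55 = -0.45.
g = -0.45 / 0.33 = -1.3636%.

-1.36%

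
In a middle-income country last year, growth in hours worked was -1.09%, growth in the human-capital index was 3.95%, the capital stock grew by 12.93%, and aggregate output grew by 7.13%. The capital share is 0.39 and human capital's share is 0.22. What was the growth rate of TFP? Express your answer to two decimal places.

1.64%

Labor's share = 1 − 0.39 − 0.22 = 0.39.
The capital stock: 0.39 × 12.93 = 5.0427 pp.
The human-capital index: 0.22 × 3.95 = 0.869 pp.
Hours worked: 0.39 × (-1.09) = -0.4251 pp.
TFP growth = 7.13 − 5.4866 = 1.6434%.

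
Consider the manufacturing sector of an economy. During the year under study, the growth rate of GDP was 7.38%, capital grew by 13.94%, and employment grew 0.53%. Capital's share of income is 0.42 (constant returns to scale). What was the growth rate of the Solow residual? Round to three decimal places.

Labor's share = 1 − 0.42 = 0.58.
Capital: 0.42 × 13.94 = 5.8548 pp.
Employment: 0.58 × 0.53 = 0.3074 pp.
TFP growth = 7.38 − 6.1622 = 1.2178%.

1.218%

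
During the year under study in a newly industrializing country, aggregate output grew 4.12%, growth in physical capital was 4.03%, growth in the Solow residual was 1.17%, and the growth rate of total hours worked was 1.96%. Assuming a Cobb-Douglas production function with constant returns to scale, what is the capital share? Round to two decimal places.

gY = gA + α·gK + (1−α)·gL, so gY − gA − gL = α(gK − gL).
4.12 − 1.17 − 1.96 = α × (4.03 − 1.96).
0.99 = 2.07 α, so α = 0.4783.

α = 0.48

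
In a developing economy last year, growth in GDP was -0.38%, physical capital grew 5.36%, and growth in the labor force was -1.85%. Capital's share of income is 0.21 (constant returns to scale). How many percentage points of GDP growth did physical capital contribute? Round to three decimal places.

1.126 pp

Contribution = share × growth = 0.21 × 5.36 = 1.1256 pp.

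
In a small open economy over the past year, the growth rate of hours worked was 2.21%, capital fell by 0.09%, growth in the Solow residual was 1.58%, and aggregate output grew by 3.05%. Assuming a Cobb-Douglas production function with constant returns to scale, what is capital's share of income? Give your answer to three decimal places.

α = 0.322

gY = gA + α·gK + (1−α)·gL, so gY − gA − gL = α(gK − gL).
3.05 − 1.58 − 2.21 = α × (-0.09 − 2.21).
-0.74 = -2.3 α, so α = 0.32174.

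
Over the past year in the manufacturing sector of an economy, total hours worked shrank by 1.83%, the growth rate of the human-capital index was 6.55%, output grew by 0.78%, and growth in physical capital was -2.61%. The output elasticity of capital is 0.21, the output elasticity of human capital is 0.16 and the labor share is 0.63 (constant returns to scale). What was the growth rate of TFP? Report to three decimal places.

1.433%

Labor's share = 1 − 0.21 − 0.16 = 0.63.
Physical capital: 0.21 × (-2.61) = -0.5481 pp.
The human-capital index: 0.16 × 6.55 = 1.048 pp.
Total hours worked: 0.63 × (-1.83) = -1.1529 pp.
TFP growth = 0.78 + 0.653 = 1.433%.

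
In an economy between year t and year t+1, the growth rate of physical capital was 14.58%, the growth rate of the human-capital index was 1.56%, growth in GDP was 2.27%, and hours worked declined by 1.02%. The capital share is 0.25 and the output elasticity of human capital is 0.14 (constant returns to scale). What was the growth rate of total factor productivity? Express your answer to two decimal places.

Labor's share = 1 − 0.25 − 0.14 = 0.61.
Physical capital: 0.25 × 14.58 = 3.645 pp.
The human-capital index: 0.14 × 1.56 = 0.2184 pp.
Hours worked: 0.61 × (-1.02) = -0.6222 pp.
TFP growth = 2.27 − 3.2412 = -0.9712%.

-0.97%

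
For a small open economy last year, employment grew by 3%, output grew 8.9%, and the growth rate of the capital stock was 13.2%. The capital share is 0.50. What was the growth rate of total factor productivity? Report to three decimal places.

Labor's share = 1 − 0.5 = 0.5.
The capital stock: 0.5 × 13.2 = 6.6 pp.
Employment: 0.5 × 3 = 1.5 pp.
TFP growth = 8.9 − 8.1 = 0.8%.

0.800%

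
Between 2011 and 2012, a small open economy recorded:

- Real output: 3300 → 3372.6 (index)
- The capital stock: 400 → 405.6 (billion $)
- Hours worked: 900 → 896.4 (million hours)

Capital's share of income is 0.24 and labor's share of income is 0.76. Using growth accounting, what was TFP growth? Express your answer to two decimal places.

Real output growth = (3372.6 − 3300) / 3300 = 2.2%.
The capital stock growth = (405.6 − 400) / 400 = 1.4%.
Hours worked growth = (896.4 − 900) / 900 = -0.4%.
Labor's share = 1 − 0.24 = 0.76.
The capital stock: 0.24 × 1.4 = 0.336 pp.
Hours worked: 0.76 × (-0.4) = -0.304 pp.
TFP growth = 2.2 − 0.032 = 2.168%.

2.17%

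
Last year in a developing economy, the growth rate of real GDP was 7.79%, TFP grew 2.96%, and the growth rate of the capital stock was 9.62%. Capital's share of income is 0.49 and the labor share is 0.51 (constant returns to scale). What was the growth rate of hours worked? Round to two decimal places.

0.23%

Labor's share = 1 − 0.49 = 0.51.
gY = gA + 0.49×9.62 + 0.51×g.
0.51×g = 7.79 − 2.96 − 4.7138 = 0.1162.
g = 0.1162 / 0.51 = 0.2278%.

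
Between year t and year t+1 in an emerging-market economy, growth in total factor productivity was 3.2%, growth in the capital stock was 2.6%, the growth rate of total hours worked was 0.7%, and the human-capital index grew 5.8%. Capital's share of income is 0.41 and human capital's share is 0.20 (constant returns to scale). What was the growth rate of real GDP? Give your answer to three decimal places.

Labor's share = 1 − 0.41 − 0.2 = 0.39.
The capital stock: 0.41 × 2.6 = 1.066 pp.
The human-capital index: 0.2 × 5.8 = 1.16 pp.
Total hours worked: 0.39 × 0.7 = 0.273 pp.
Output growth = 3.2 + 2.499 = 5.699%.

Real GDP growth was 5.699%.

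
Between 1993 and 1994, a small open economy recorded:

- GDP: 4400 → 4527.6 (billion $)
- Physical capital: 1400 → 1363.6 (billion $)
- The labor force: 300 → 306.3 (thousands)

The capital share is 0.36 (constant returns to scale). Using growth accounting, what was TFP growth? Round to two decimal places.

GDP growth = (4527.6 − 4400) / 4400 = 2.9%.
Physical capital growth = (1363.6 − 1400) / 1400 = -2.6%.
The labor force growth = (306.3 − 300) / 300 = 2.1%.
Labor's share = 1 − 0.36 = 0.64.
Physical capital: 0.36 × (-2.6) = -0.936 pp.
The labor force: 0.64 × 2.1 = 1.344 pp.
TFP growth = 2.9 − 0.408 = 2.492%.

2.49%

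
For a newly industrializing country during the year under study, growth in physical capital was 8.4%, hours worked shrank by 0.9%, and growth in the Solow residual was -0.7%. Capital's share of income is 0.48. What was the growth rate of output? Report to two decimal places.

2.86%

Labor's share = 1 − 0.48 = 0.52.
Physical capital: 0.48 × 8.4 = 4.032 pp.
Hours worked: 0.52 × (-0.9) = -0.468 pp.
Output growth = -0.7 + 3.564 = 2.864%.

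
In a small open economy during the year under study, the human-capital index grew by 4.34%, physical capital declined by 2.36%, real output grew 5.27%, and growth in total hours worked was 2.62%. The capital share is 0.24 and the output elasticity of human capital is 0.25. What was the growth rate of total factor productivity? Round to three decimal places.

Labor's share = 1 − 0.24 − 0.25 = 0.51.
Physical capital: 0.24 × (-2.36) = -0.5664 pp.
The human-capital index: 0.25 × 4.34 = 1.085 pp.
Total hours worked: 0.51 × 2.62 = 1.3362 pp.
TFP growth = 5.27 − 1.8548 = 3.4152%.

3.415%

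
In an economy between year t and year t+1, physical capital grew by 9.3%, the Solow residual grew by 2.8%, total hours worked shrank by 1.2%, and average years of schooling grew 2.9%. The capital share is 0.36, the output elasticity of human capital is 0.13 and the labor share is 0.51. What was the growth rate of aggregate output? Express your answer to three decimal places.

Labor's share = 1 − 0.36 − 0.13 = 0.51.
Physical capital: 0.36 × 9.3 = 3.348 pp.
Average years of schooling: 0.13 × 2.9 = 0.377 pp.
Total hours worked: 0.51 × (-1.2) = -0.612 pp.
Output growth = 2.8 + 3.113 = 5.913%.

5.913%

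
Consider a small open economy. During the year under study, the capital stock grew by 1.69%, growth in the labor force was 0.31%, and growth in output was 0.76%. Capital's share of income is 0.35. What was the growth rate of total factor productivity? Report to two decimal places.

-0.03%

Labor's share = 1 − 0.35 = 0.65.
The capital stock: 0.35 × 1.69 = 0.5915 pp.
The labor force: 0.65 × 0.31 = 0.2015 pp.
TFP growth = 0.76 − 0.793 = -0.033%.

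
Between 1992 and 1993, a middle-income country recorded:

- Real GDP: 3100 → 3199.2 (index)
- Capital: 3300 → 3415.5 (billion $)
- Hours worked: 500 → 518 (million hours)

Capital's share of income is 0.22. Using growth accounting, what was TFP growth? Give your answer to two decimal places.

Real GDP growth = (3199.2 − 3100) / 3100 = 3.2%.
Capital growth = (3415.5 − 3300) / 3300 = 3.5%.
Hours worked growth = (518 − 500) / 500 = 3.6%.
Labor's share = 1 − 0.22 = 0.78.
Capital: 0.22 × 3.5 = 0.77 pp.
Hours worked: 0.78 × 3.6 = 2.808 pp.
TFP growth = 3.2 − 3.578 = -0.378%.

-0.38%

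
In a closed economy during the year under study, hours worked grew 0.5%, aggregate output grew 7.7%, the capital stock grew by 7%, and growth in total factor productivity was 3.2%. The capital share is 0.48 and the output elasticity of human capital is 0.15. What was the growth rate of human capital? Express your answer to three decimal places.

Human capital grew 6.367%.

Labor's share = 1 − 0.48 − 0.15 = 0.37.
gY = gA + 0.48×7 + 0.37×0.5 + 0.15×g.
0.15×g = 7.7 − 3.2 − 3.545 = 0.955.
g = 0.955 / 0.15 = 6.36667%.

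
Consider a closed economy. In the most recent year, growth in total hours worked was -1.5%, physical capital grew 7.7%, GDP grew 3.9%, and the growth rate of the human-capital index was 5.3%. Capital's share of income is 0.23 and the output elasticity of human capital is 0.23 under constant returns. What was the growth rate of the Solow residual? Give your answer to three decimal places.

1.720%

Labor's share = 1 − 0.23 − 0.23 = 0.54.
Physical capital: 0.23 × 7.7 = 1.771 pp.
The human-capital index: 0.23 × 5.3 = 1.219 pp.
Total hours worked: 0.54 × (-1.5) = -0.81 pp.
TFP growth = 3.9 − 2.18 = 1.72%.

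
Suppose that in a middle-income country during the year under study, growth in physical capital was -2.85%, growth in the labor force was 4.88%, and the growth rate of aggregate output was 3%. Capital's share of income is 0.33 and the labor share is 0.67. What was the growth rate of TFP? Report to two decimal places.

Labor's share = 1 − 0.33 = 0.67.
Physical capital: 0.33 × (-2.85) = -0.9405 pp.
The labor force: 0.67 × 4.88 = 3.2696 pp.
TFP growth = 3 − 2.3291 = 0.6709%.

0.67%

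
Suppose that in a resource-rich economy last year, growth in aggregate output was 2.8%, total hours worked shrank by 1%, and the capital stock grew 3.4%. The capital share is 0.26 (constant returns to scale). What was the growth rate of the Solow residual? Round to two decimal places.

Labor's share = 1 − 0.26 = 0.74.
The capital stock: 0.26 × 3.4 = 0.884 pp.
Total hours worked: 0.74 × (-1) = -0.74 pp.
TFP growth = 2.8 − 0.144 = 2.656%.

2.66%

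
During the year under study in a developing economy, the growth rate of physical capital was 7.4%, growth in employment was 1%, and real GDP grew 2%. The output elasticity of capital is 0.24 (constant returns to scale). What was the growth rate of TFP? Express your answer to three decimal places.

Labor's share = 1 − 0.24 = 0.76.
Physical capital: 0.24 × 7.4 = 1.776 pp.
Employment: 0.76 × 1 = 0.76 pp.
TFP growth = 2 − 2.536 = -0.536%.

-0.536%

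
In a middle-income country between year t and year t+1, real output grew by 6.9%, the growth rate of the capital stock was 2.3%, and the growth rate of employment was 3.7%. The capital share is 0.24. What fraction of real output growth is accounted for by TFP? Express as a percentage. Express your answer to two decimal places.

TFP accounted for 51.25% of growth.

Labor's share = 1 − 0.24 = 0.76.
The capital stock: 0.24 × 2.3 = 0.552 pp.
Employment: 0.76 × 3.7 = 2.812 pp.
TFP growth = 6.9 − 3.364 = 3.536%.
TFP share of growth = 3.536 / 6.9 × 100 = 51.2464%.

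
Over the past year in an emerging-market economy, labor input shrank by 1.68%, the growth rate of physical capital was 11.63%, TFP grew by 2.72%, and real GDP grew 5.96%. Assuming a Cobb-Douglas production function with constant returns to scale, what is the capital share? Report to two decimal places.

α = 0.37

gY = gA + α·gK + (1−α)·gL, so gY − gA − gL = α(gK − gL).
5.96 − 2.72 + 1.68 = α × (11.63 − (-1.68)).
4.92 = 13.31 α, so α = 0.3696.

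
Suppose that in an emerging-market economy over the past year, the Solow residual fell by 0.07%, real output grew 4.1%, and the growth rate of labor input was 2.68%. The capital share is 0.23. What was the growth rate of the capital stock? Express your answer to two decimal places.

Labor's share = 1 − 0.23 = 0.77.
gY = gA + 0.77×2.68 + 0.23×g.
0.23×g = 4.1 + 0.07 − 2.0636 = 2.1064.
g = 2.1064 / 0.23 = 9.1583%.

9.16%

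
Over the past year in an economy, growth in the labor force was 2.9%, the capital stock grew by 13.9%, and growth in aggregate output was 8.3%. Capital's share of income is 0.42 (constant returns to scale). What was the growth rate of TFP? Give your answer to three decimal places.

Labor's share = 1 − 0.42 = 0.58.
The capital stock: 0.42 × 13.9 = 5.838 pp.
The labor force: 0.58 × 2.9 = 1.682 pp.
TFP growth = 8.3 − 7.52 = 0.78%.

0.780%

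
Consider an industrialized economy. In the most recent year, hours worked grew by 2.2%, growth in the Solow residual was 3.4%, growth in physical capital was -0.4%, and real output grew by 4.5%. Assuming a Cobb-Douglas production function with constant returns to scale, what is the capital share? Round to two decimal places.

The capital share is 0.42.

gY = gA + α·gK + (1−α)·gL, so gY − gA − gL = α(gK − gL).
4.5 − 3.4 − 2.2 = α × (-0.4 − 2.2).
-1.1 = -2.6 α, so α = 0.4231.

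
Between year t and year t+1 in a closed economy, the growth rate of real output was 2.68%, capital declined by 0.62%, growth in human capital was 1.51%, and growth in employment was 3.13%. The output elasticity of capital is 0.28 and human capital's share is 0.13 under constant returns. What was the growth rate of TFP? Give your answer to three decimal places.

0.811%

Labor's share = 1 − 0.28 − 0.13 = 0.59.
Capital: 0.28 × (-0.62) = -0.1736 pp.
Human capital: 0.13 × 1.51 = 0.1963 pp.
Employment: 0.59 × 3.13 = 1.8467 pp.
TFP growth = 2.68 − 1.8694 = 0.8106%.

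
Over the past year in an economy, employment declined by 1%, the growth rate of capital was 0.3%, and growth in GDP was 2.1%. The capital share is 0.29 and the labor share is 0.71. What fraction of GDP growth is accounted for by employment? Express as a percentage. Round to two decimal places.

Labor's share = 1 − 0.29 = 0.71.
Employment contributed 0.71 × (-1) = -0.71 pp.
Share of growth = -0.71 / 2.1 × 100 = -33.8095%.

-33.81%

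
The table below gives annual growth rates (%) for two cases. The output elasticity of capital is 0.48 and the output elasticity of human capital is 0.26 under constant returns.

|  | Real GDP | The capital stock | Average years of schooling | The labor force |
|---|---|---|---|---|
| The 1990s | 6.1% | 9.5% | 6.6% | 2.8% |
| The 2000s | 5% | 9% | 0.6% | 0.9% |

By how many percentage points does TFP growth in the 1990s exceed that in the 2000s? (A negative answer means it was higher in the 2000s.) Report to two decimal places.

Labor's share = 1 − 0.48 − 0.26 = 0.26.
The 1990s: TFP = 6.1 − 4.56 − 1.716 − 0.728 = -0.904%.
The 2000s: TFP = 5 − 4.32 − 0.156 − 0.234 = 0.29%.
Difference = -0.904 − (0.29) = -1.194 pp.

-1.19 percentage points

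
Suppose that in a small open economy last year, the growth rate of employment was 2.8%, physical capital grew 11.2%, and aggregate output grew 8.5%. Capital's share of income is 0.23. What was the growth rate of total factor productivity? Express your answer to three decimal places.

Labor's share = 1 − 0.23 = 0.77.
Physical capital: 0.23 × 11.2 = 2.576 pp.
Employment: 0.77 × 2.8 = 2.156 pp.
TFP growth = 8.5 − 4.732 = 3.768%.

3.768%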